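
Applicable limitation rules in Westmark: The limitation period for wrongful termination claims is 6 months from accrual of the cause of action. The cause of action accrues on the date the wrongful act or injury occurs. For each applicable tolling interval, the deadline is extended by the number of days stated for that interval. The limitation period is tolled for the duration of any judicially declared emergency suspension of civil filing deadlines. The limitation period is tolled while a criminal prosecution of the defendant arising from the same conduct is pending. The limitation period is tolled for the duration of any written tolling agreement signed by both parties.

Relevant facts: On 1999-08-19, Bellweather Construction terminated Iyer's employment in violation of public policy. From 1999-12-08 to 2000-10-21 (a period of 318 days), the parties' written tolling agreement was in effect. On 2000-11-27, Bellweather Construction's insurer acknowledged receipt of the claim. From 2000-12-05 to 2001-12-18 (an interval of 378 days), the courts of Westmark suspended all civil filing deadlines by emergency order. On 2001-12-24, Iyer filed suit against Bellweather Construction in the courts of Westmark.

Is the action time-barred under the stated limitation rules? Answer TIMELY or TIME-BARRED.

The cause of action accrued on 1999-08-19, the date of the act.
6 months from 1999-08-19 is 2000-02-19.
The written tolling agreement from 1999-12-08 to 2000-10-21 tolled the period for 318 days, extending the deadline to 2001-01-02.
The period was tolled for 378 days by the emergency suspension of filing deadlines (2000-12-05 to 2001-12-18), pushing the deadline to 2002-01-15.
None of the other events listed affects the running of the period under the stated rules.
Filing on 2001-12-24 beat the 2002-01-15 deadline — the action is timely.

TIMELY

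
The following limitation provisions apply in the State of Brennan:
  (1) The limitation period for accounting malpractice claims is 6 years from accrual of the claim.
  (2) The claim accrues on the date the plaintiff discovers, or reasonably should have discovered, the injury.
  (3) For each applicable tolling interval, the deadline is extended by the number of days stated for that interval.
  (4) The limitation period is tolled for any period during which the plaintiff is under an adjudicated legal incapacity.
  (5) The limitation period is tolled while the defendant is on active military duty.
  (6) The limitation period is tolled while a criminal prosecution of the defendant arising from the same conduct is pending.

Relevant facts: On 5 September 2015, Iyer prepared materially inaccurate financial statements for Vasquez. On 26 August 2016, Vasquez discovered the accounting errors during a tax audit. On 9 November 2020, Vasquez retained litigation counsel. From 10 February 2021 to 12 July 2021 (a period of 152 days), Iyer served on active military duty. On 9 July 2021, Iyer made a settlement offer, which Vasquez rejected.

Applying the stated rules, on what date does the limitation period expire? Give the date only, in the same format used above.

Accrual is tied to discovery, so the period began on 26 August 2016 rather than on 5 September 2015 when the act occurred.
The untolled deadline — 6 years after 26 August 2016 — is 26 August 2022.
Because the defendant's active military service ran from 10 February 2021 to 12 July 2021, the deadline is extended by 152 days to 25 January 2023.
Nothing else in the chronology tolls or restarts the period.

25 January 2023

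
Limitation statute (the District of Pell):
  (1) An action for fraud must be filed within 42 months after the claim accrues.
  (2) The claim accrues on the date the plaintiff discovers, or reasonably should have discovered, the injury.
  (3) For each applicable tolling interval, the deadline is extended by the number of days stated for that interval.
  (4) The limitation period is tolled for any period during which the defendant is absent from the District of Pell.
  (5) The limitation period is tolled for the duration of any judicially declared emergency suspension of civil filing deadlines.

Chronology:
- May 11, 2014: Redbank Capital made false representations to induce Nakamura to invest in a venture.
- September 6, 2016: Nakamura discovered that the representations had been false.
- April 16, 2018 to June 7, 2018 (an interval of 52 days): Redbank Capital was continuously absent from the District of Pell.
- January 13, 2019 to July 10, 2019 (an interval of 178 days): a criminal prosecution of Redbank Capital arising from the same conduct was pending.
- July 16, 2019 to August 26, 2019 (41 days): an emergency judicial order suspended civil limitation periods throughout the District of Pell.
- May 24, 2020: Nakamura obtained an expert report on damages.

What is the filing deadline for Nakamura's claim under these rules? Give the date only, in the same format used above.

June 7, 2020

Under the discovery rule, the claim accrued on September 6, 2016, when Nakamura discovered the injury — not on the May 11, 2014 date of the underlying act.
Adding the 42 months base period to September 6, 2016 gives a deadline of March 6, 2020, before any tolling.
The defendant's absence from the jurisdiction from April 16, 2018 to June 7, 2018 tolled the period for 52 days, extending the deadline to April 27, 2020.
Because the emergency suspension of filing deadlines ran from July 16, 2019 to August 26, 2019, the deadline is extended by 41 days to June 7, 2020.
Although a criminal prosecution ran from January 13, 2019 to July 10, 2019, the stated rules do not make that a tolling event, so it is disregarded.
The other events in the timeline have no effect on the limitation period under the stated rules.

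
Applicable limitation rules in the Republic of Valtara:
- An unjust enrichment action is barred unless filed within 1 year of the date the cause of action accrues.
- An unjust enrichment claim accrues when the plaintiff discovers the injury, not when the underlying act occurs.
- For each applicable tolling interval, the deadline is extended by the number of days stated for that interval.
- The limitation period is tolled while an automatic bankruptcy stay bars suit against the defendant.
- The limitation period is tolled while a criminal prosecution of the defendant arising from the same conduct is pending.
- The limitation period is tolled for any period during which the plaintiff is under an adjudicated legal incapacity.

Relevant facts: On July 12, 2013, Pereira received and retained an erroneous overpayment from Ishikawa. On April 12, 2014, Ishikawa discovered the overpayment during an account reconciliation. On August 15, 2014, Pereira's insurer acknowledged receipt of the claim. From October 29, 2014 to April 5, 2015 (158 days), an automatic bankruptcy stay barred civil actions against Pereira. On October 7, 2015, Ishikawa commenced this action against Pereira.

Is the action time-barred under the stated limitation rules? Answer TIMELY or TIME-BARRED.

TIME-BARRED

Under the discovery rule, the claim accrued on April 12, 2014, when Ishikawa discovered the injury — not on the July 12, 2013 date of the underlying act.
The untolled deadline — 1 year after April 12, 2014 — is April 12, 2015.
Because the automatic bankruptcy stay ran from October 29, 2014 to April 5, 2015, the deadline is extended by 158 days to September 17, 2015.
Nothing else in the chronology tolls or restarts the period.
The October 7, 2015 filing falls after the September 17, 2015 deadline; the claim is time-barred.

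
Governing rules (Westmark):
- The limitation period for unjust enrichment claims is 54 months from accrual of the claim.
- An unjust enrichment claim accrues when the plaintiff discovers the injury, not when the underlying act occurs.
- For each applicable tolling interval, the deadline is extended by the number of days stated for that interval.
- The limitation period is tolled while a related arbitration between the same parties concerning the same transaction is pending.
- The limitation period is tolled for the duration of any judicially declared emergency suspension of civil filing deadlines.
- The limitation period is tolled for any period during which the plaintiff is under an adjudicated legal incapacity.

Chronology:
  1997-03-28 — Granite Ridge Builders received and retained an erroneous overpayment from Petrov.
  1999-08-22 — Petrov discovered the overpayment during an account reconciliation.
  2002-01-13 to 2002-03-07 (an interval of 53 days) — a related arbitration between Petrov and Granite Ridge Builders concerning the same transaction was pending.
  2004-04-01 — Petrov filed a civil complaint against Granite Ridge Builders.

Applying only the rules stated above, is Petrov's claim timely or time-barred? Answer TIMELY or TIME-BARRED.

The claim did not accrue until Petrov discovered the injury on 1999-08-22; the 1997-03-28 act date does not start the clock under the stated rule.
The untolled deadline — 54 months after 1999-08-22 — is 2004-02-22.
The period was tolled for 53 days by the pending related arbitration (2002-01-13 to 2002-03-07), pushing the deadline to 2004-04-15.
Filing on 2004-04-01 beat the 2004-04-15 deadline — the action is timely.

TIMELY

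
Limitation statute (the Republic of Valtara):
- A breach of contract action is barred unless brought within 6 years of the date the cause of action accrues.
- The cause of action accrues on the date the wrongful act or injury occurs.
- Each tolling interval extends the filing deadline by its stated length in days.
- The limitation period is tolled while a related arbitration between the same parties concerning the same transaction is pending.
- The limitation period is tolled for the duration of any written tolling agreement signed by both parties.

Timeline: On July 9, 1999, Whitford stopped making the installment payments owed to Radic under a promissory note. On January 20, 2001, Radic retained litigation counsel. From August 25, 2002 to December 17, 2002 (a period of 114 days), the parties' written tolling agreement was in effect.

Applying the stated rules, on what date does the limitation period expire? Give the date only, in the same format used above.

October 31, 2005

The cause of action accrued on July 9, 1999, the date of the act.
6 years from July 9, 1999 is July 9, 2005.
Because the written tolling agreement ran from August 25, 2002 to December 17, 2002, the deadline is extended by 114 days to October 31, 2005.
None of the other events listed affects the running of the period under the stated rules.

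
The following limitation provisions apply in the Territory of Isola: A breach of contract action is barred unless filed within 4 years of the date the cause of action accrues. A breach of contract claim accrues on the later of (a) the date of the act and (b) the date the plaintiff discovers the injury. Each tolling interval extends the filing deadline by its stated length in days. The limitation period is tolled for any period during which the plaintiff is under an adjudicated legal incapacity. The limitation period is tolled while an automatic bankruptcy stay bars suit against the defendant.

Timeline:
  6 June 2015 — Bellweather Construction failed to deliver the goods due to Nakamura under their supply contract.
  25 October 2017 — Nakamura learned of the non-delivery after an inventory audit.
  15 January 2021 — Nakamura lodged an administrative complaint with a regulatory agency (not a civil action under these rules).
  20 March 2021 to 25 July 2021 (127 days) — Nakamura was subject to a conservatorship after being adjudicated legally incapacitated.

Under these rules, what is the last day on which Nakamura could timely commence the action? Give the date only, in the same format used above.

1 March 2022

The claim accrued on 25 October 2017 — the later of the 6 June 2015 act and the 25 October 2017 discovery.
The untolled deadline — 4 years after 25 October 2017 — is 25 October 2021.
The plaintiff's legal incapacity from 20 March 2021 to 25 July 2021 tolled the period for 127 days, extending the deadline to 1 March 2022.
The other events in the timeline have no effect on the limitation period under the stated rules.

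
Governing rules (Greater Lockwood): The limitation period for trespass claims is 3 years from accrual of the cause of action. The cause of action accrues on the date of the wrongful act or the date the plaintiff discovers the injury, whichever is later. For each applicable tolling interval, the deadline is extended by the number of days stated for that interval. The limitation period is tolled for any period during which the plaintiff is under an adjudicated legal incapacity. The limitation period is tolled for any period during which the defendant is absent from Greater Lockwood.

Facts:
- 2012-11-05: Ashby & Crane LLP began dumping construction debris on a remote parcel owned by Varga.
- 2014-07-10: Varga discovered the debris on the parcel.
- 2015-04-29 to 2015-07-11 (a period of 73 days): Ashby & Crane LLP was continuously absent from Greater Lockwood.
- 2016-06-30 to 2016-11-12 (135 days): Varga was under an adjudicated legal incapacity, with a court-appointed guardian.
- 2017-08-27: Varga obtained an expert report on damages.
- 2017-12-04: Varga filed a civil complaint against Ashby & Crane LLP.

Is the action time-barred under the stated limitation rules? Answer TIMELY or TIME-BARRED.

The claim accrued on 2014-07-10 — the later of the 2012-11-05 act and the 2014-07-10 discovery.
3 years from 2014-07-10 is 2017-07-10.
The period was tolled for 73 days by the defendant's absence from the jurisdiction (2015-04-29 to 2015-07-11), pushing the deadline to 2017-09-21.
The plaintiff's legal incapacity from 2016-06-30 to 2016-11-12 tolled the period for 135 days, extending the deadline to 2018-02-03.
None of the other events listed affects the running of the period under the stated rules.
Filing on 2017-12-04 beat the 2018-02-03 deadline — the action is timely.

TIMELY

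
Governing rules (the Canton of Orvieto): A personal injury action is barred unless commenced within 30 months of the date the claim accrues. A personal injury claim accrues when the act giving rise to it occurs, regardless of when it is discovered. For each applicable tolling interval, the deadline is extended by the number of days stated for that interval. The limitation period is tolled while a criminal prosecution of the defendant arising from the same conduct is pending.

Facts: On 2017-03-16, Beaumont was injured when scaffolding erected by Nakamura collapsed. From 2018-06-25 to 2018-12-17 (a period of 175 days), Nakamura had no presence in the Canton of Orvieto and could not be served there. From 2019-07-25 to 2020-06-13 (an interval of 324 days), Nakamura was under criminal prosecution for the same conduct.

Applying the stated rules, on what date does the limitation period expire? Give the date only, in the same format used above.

The limitation period began to run on 2017-03-16.
The untolled deadline — 30 months after 2017-03-16 — is 2019-09-16.
Because the pending criminal prosecution ran from 2019-07-25 to 2020-06-13, the deadline is extended by 324 days to 2020-08-05.
No stated provision tolls the period for the defendant's absence, so the interval from 2018-06-25 to 2018-12-17 has no effect on the deadline.

2020-08-05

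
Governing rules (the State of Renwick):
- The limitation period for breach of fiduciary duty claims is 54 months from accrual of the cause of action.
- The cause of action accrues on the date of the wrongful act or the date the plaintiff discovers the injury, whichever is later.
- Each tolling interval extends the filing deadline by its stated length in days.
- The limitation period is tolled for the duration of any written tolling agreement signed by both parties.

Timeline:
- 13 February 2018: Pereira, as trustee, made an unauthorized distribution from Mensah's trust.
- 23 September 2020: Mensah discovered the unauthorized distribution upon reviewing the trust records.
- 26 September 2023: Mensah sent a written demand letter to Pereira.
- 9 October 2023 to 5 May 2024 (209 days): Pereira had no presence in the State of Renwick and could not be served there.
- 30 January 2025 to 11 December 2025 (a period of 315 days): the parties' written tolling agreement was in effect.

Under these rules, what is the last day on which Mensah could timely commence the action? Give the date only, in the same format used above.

1 February 2026

Taking the later of the act (13 February 2018) and discovery (23 September 2020), the claim accrued on 23 September 2020.
Adding the 54 months base period to 23 September 2020 gives a deadline of 23 March 2025, before any tolling.
The period was tolled for 315 days by the written tolling agreement (30 January 2025 to 11 December 2025), pushing the deadline to 1 February 2026.
No stated provision tolls the period for the defendant's absence, so the interval from 9 October 2023 to 5 May 2024 has no effect on the deadline.
Nothing else in the chronology tolls or restarts the period.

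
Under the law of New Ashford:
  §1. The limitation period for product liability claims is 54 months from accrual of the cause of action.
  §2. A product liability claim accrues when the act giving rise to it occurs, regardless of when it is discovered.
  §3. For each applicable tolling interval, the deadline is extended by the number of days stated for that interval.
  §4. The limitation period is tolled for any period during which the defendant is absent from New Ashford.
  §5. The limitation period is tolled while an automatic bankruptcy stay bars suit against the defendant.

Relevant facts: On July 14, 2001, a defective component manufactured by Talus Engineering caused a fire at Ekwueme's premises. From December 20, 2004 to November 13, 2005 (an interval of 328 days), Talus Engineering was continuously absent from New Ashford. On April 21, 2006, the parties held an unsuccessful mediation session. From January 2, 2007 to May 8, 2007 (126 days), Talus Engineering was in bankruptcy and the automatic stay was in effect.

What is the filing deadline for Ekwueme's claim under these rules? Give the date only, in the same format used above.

The cause of action accrued on July 14, 2001, the date of the act.
Adding the 54 months base period to July 14, 2001 gives a deadline of January 14, 2006, before any tolling.
The period was tolled for 328 days by the defendant's absence from the jurisdiction (December 20, 2004 to November 13, 2005), pushing the deadline to December 8, 2006.
The automatic bankruptcy stay from January 2, 2007 to May 8, 2007 began after the period had already run on December 8, 2006, so it has no tolling effect.
Nothing else in the chronology tolls or restarts the period.

December 8, 2006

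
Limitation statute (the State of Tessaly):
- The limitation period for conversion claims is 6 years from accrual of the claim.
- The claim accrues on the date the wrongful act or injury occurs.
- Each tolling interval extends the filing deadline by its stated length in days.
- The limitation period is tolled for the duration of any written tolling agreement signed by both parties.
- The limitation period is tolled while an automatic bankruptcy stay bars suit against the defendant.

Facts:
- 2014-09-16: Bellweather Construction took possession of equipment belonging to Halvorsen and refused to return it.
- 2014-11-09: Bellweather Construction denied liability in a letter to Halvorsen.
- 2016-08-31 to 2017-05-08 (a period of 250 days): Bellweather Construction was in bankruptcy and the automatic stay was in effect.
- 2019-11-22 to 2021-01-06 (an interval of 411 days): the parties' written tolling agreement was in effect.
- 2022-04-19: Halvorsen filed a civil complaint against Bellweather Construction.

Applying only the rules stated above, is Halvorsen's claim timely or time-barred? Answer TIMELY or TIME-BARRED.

The limitation period began to run on 2014-09-16.
The untolled deadline — 6 years after 2014-09-16 — is 2020-09-16.
Because the automatic bankruptcy stay ran from 2016-08-31 to 2017-05-08, the deadline is extended by 250 days to 2021-05-24.
Because the written tolling agreement ran from 2019-11-22 to 2021-01-06, the deadline is extended by 411 days to 2022-07-09.
None of the other events listed affects the running of the period under the stated rules.
Halvorsen filed on 2022-04-19, before the 2022-07-09 deadline, so the action is timely.

TIMELY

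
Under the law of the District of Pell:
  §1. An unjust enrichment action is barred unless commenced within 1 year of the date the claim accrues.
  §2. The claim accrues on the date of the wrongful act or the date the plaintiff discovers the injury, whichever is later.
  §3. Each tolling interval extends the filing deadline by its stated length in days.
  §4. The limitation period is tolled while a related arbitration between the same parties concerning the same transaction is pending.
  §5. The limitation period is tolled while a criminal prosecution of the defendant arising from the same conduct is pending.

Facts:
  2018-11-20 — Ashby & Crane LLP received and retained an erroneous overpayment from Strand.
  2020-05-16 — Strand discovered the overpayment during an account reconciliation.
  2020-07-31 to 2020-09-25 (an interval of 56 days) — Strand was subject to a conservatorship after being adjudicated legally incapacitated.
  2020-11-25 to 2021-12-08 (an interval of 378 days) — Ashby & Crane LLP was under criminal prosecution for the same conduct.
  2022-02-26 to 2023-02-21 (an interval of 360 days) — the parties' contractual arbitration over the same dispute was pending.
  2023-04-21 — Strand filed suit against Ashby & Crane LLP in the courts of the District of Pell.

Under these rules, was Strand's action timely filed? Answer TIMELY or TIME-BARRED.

TIMELY

Because discovery on 2020-05-16 post-dates the 2018-11-20 act, accrual under the later-of rule falls on 2020-05-16.
1 year from 2020-05-16 is 2021-05-16.
The pending criminal prosecution from 2020-11-25 to 2021-12-08 tolled the period for 378 days, extending the deadline to 2022-05-29.
The period was tolled for 360 days by the pending related arbitration (2022-02-26 to 2023-02-21), pushing the deadline to 2023-05-24.
The plaintiff's legal incapacity from 2020-07-31 to 2020-09-25 does not toll the period, because no stated rule makes the plaintiff's incapacity a tolling event.
The 2023-04-21 filing precedes the 2023-05-24 deadline; the claim is timely.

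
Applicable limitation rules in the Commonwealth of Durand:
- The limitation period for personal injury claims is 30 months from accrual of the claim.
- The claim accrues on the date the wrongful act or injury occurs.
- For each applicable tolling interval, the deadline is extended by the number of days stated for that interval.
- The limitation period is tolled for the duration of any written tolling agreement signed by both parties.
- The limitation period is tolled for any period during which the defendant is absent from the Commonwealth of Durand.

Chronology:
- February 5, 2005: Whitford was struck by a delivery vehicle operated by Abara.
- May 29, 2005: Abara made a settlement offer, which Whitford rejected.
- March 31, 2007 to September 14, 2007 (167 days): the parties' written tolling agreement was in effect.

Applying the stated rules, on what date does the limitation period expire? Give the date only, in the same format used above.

January 19, 2008

The claim accrued on February 5, 2005, when the wrongful act occurred.
30 months from February 5, 2005 is August 5, 2007.
The period was tolled for 167 days by the written tolling agreement (March 31, 2007 to September 14, 2007), pushing the deadline to January 19, 2008.
The other events in the timeline have no effect on the limitation period under the stated rules.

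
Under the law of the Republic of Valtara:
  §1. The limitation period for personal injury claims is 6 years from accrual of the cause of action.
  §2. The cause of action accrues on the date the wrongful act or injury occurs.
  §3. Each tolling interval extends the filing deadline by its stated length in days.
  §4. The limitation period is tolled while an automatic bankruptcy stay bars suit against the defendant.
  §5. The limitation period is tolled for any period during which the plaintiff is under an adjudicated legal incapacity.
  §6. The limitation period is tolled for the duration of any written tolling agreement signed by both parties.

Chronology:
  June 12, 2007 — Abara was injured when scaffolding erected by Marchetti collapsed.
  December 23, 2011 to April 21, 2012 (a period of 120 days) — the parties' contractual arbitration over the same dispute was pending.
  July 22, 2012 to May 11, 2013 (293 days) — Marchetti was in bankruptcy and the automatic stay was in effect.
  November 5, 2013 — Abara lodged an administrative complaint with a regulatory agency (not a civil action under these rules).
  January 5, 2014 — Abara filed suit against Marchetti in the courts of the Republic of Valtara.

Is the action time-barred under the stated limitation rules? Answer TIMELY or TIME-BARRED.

TIMELY

The cause of action accrued on June 12, 2007, the date of the act.
Adding the 6 years base period to June 12, 2007 gives a deadline of June 12, 2013, before any tolling.
Because the automatic bankruptcy stay ran from July 22, 2012 to May 11, 2013, the deadline is extended by 293 days to April 1, 2014.
No stated provision tolls the period for a pending arbitration, so the interval from December 23, 2011 to April 21, 2012 has no effect on the deadline.
Nothing else in the chronology tolls or restarts the period.
Filing on January 5, 2014 beat the April 1, 2014 deadline — the action is timely.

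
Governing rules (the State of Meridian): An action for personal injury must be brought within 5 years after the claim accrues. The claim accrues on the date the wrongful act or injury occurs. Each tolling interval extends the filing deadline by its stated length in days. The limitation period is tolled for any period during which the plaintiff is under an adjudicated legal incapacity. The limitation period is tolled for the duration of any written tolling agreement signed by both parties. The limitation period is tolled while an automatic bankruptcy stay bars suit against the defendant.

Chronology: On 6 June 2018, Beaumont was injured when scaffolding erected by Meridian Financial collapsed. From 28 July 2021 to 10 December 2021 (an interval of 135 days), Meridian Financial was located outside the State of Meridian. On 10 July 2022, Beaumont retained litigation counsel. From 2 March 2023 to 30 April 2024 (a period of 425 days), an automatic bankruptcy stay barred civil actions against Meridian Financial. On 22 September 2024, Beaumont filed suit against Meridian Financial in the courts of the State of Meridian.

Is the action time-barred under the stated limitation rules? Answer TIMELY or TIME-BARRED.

TIME-BARRED

The claim accrued on 6 June 2018, the date of the act.
The untolled deadline — 5 years after 6 June 2018 — is 6 June 2023.
The automatic bankruptcy stay from 2 March 2023 to 30 April 2024 tolled the period for 425 days, extending the deadline to 4 August 2024.
No stated provision tolls the period for the defendant's absence, so the interval from 28 July 2021 to 10 December 2021 has no effect on the deadline.
The other events in the timeline have no effect on the limitation period under the stated rules.
Beaumont filed on 22 September 2024, after the 4 August 2024 deadline, so the action is time-barred.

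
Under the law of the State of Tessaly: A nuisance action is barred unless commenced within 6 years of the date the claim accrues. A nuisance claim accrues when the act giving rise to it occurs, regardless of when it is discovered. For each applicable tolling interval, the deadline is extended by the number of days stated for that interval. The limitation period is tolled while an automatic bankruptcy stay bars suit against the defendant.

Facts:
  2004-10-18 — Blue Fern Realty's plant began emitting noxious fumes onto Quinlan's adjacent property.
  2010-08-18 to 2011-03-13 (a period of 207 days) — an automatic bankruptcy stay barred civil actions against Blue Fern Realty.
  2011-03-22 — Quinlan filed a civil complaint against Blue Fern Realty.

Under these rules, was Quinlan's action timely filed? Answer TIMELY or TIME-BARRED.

The claim accrued on 2004-10-18, when the wrongful act occurred.
6 years from 2004-10-18 is 2010-10-18.
Because the automatic bankruptcy stay ran from 2010-08-18 to 2011-03-13, the deadline is extended by 207 days to 2011-05-13.
Quinlan filed on 2011-03-22, before the 2011-05-13 deadline, so the action is timely.

TIMELY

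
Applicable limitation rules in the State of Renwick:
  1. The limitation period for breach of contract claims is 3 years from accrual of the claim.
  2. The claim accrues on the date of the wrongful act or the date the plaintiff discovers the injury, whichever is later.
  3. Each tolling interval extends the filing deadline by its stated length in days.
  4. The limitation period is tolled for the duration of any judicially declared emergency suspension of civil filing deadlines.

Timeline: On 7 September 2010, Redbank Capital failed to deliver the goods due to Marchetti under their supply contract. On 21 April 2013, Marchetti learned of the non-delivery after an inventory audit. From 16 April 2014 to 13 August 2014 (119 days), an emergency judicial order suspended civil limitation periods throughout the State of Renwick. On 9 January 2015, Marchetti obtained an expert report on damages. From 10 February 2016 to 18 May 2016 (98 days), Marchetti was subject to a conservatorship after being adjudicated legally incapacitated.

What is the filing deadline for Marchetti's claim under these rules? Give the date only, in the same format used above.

The claim accrued on 21 April 2013 — the later of the 7 September 2010 act and the 21 April 2013 discovery.
3 years from 21 April 2013 is 21 April 2016.
The emergency suspension of filing deadlines from 16 April 2014 to 13 August 2014 tolled the period for 119 days, extending the deadline to 18 August 2016.
No stated provision tolls the period for the plaintiff's incapacity, so the interval from 10 February 2016 to 18 May 2016 has no effect on the deadline.
The other events in the timeline have no effect on the limitation period under the stated rules.

18 August 2016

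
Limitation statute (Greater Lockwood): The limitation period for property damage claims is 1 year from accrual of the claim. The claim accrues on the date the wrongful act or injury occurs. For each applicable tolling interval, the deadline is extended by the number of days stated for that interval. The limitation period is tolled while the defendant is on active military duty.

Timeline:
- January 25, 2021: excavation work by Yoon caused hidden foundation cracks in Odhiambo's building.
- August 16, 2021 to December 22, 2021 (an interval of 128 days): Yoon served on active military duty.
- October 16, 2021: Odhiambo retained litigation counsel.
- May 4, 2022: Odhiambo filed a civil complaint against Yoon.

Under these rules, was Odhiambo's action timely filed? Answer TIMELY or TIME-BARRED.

TIMELY

The claim accrued on January 25, 2021, the date of the act.
1 year from January 25, 2021 is January 25, 2022.
The defendant's active military service from August 16, 2021 to December 22, 2021 tolled the period for 128 days, extending the deadline to June 2, 2022.
Nothing else in the chronology tolls or restarts the period.
Odhiambo filed on May 4, 2022, before the June 2, 2022 deadline, so the action is timely.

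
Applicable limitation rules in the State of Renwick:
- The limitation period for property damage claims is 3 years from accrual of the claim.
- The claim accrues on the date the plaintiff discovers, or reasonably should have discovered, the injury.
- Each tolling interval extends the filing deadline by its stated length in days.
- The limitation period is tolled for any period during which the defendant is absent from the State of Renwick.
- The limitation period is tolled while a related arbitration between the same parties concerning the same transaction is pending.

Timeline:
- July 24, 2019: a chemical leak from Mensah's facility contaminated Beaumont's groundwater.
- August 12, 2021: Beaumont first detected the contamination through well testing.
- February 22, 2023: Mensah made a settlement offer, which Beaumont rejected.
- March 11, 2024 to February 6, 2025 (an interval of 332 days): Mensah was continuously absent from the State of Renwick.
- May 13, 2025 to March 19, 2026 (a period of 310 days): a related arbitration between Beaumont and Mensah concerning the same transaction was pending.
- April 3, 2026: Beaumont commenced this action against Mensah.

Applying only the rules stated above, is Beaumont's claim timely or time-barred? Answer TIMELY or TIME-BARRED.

Under the discovery rule, the claim accrued on August 12, 2021, when Beaumont discovered the injury — not on the July 24, 2019 date of the underlying act.
3 years from August 12, 2021 is August 12, 2024.
Because the defendant's absence from the jurisdiction ran from March 11, 2024 to February 6, 2025, the deadline is extended by 332 days to July 10, 2025.
The period was tolled for 310 days by the pending related arbitration (May 13, 2025 to March 19, 2026), pushing the deadline to May 16, 2026.
The other events in the timeline have no effect on the limitation period under the stated rules.
Filing on April 3, 2026 beat the May 16, 2026 deadline — the action is timely.

TIMELY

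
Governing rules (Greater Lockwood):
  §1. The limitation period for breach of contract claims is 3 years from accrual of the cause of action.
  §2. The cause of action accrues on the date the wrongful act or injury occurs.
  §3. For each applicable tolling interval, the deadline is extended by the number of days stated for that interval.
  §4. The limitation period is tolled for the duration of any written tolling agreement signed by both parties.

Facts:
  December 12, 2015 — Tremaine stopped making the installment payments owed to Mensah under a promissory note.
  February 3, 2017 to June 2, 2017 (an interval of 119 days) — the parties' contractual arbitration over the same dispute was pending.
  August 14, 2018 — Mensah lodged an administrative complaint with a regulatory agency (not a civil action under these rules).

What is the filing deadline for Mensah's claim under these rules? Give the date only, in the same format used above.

December 12, 2018

The limitation period began to run on December 12, 2015.
The untolled deadline — 3 years after December 12, 2015 — is December 12, 2018.
Although a pending arbitration ran from February 3, 2017 to June 2, 2017, the stated rules do not make that a tolling event, so it is disregarded.
Nothing else in the chronology tolls or restarts the period.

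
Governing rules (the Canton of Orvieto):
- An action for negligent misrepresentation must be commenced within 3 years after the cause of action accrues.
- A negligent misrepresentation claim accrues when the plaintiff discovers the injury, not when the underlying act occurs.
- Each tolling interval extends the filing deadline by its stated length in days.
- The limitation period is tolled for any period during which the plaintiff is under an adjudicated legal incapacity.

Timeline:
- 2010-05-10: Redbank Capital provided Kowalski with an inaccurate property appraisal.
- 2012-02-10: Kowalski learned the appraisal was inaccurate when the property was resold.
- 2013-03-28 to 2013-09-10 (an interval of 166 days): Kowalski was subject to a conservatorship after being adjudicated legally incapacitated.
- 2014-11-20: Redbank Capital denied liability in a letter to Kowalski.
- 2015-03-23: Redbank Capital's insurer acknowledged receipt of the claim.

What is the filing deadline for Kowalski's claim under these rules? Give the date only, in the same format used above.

Accrual is tied to discovery, so the period began on 2012-02-10 rather than on 2010-05-10 when the act occurred.
Adding the 3 years base period to 2012-02-10 gives a deadline of 2015-02-10, before any tolling.
The period was tolled for 166 days by the plaintiff's legal incapacity (2013-03-28 to 2013-09-10), pushing the deadline to 2015-07-26.
The other events in the timeline have no effect on the limitation period under the stated rules.

2015-07-26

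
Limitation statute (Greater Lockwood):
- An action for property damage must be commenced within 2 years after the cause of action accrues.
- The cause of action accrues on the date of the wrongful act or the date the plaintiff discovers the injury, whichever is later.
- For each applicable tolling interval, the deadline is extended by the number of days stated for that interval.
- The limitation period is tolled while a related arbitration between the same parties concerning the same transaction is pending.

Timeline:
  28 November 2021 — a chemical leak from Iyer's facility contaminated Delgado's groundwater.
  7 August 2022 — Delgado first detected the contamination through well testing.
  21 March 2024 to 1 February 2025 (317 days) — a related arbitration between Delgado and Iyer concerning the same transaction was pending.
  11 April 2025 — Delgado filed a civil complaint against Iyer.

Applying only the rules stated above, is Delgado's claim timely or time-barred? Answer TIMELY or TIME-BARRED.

TIMELY

The claim accrued on 7 August 2022 — the later of the 28 November 2021 act and the 7 August 2022 discovery.
The untolled deadline — 2 years after 7 August 2022 — is 7 August 2024.
The period was tolled for 317 days by the pending related arbitration (21 March 2024 to 1 February 2025), pushing the deadline to 20 June 2025.
Delgado filed on 11 April 2025, before the 20 June 2025 deadline, so the action is timely.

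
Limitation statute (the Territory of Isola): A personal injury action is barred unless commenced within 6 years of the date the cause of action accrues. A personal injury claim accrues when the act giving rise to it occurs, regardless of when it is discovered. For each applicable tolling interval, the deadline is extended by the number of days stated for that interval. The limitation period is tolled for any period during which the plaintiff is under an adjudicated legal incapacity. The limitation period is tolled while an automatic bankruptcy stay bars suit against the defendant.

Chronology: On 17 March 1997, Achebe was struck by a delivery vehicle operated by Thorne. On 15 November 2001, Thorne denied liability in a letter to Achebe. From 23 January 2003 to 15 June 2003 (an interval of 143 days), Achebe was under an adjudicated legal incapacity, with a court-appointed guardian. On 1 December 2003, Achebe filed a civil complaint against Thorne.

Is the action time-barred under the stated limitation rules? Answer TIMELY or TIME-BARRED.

The claim accrued on 17 March 1997, when the wrongful act occurred.
6 years from 17 March 1997 is 17 March 2003.
The plaintiff's legal incapacity from 23 January 2003 to 15 June 2003 tolled the period for 143 days, extending the deadline to 7 August 2003.
None of the other events listed affects the running of the period under the stated rules.
Achebe filed on 1 December 2003, after the 7 August 2003 deadline, so the action is time-barred.

TIME-BARRED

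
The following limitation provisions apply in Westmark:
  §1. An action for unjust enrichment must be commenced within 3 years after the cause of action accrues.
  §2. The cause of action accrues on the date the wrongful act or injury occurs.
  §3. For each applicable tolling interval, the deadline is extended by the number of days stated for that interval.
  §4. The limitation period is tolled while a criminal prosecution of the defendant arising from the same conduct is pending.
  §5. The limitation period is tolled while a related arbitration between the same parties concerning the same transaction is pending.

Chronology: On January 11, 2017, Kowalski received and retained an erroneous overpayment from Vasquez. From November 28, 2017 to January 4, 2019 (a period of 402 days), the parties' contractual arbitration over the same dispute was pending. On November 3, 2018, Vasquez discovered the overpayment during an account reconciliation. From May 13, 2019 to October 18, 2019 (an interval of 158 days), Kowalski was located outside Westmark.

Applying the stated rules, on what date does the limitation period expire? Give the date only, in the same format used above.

The claim accrued on January 11, 2017, when the wrongful act occurred; under the stated occurrence rule the November 3, 2018 discovery does not delay accrual.
Adding the 3 years base period to January 11, 2017 gives a deadline of January 11, 2020, before any tolling.
The period was tolled for 402 days by the pending related arbitration (November 28, 2017 to January 4, 2019), pushing the deadline to February 16, 2021.
The defendant's absence from the jurisdiction from May 13, 2019 to October 18, 2019 does not toll the period, because no stated rule makes the defendant's absence a tolling event.

February 16, 2021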